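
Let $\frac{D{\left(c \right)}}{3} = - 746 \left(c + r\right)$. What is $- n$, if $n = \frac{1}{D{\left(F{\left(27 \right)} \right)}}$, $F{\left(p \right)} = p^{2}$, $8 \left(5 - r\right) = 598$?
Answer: $\frac{2}{2950803} \approx 6.7778 \cdot 10^{-7}$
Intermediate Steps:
$r = - \frac{279}{4}$ ($r = 5 - \frac{299}{4} = - \frac{279}{4} \approx -69.75$)
$D{\left(c \right)} = \frac{312201}{2} - 2238 c$ ($D{\left(c \right)} = 3 \left(- 746 \left(c - \frac{279}{4}\right)\right) = 3 \left(- 746 \left(- \frac{279}{4} + c\right)\right) = 3 \left(\frac{104067}{2} - 746 c\right) = \frac{312201}{2} - 2238 c$)
$n = - \frac{2}{2950803}$ ($n = \frac{1}{\frac{312201}{2} - 2238 \cdot 27^{2}} = \frac{1}{\frac{312201}{2} - 1631502} = \frac{1}{- \frac{2950803}{2}} = - \frac{2}{2950803} \approx -6.7778 \cdot 10^{-7}$)
$- n = \left(-1\right) \left(- \frac{2}{2950803}\right) = \frac{2}{2950803}$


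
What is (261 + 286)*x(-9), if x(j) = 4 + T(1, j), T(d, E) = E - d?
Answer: -3282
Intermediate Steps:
x(j) = 3 + j (x(j) = 4 + (j - 1*1) = 4 + (j - 1) = 4 + (-1 + j) = 3 + j)
(261 + 286)*x(-9) = (261 + 286)*(3 - 9) = 547*(-6) = -3282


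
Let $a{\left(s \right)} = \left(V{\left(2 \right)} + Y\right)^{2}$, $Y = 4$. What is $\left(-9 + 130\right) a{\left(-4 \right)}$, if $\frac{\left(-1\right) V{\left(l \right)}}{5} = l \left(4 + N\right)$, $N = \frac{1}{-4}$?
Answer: $\frac{543169}{4} \approx 1.3579 \cdot 10^{5}$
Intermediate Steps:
$N = - \frac{1}{4} \approx -0.25$
$V{\left(l \right)} = - \frac{75 l}{4}$ ($V{\left(l \right)} = - 5 l \left(4 - \frac{1}{4}\right) = - 5 l \frac{15}{4} = - 5 \frac{15 l}{4} = - \frac{75 l}{4}$)
$a{\left(s \right)} = \frac{4489}{4}$ ($a{\left(s \right)} = \left(\left(- \frac{75}{4}\right) 2 + 4\right)^{2} = \left(- \frac{75}{2} + 4\right)^{2} = \left(- \frac{67}{2}\right)^{2} = \frac{4489}{4}$)
$\left(-9 + 130\right) a{\left(-4 \right)} = \left(-9 + 130\right) \frac{4489}{4} = 121 \cdot \frac{4489}{4} = \frac{543169}{4}$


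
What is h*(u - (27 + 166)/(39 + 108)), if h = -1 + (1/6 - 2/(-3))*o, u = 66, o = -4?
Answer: -123617/441 ≈ -280.31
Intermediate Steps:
h = -13/3 (h = -1 + (1/6 - 2/(-3))*(-4) = -1 + (1*(1/6) - 2*(-1/3))*(-4) = -1 + (1/6 + 2/3)*(-4) = -1 + (5/6)*(-4) = -1 - 10/3 = -13/3 ≈ -4.3333)
h*(u - (27 + 166)/(39 + 108)) = -13*(66 - (27 + 166)/(39 + 108))/3 = -13*(66 - 193/147)/3 = -13/3*9509/147 = -123617/441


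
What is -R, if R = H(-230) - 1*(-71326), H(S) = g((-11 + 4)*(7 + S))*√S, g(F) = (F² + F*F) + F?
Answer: -71326 - 4875003*I*√230 ≈ -71326.0 - 7.3933e+7*I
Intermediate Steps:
g(F) = F + 2*F² (g(F) = (F² + F²) + F = 2*F² + F = F + 2*F²)
H(S) = √S*(-97 - 14*S)*(-49 - 7*S) (H(S) = (((-11 + 4)*(7 + S))*(1 + 2*((-11 + 4)*(7 + S))))*√S = ((-7*(7 + S))*(1 + 2*(-7*(7 + S))))*√S = ((-49 - 7*S)*(1 + 2*(-49 - 7*S)))*√S = ((-49 - 7*S)*(1 + (-98 - 14*S)))*√S = ((-49 - 7*S)*(-97 - 14*S))*√S = ((-97 - 14*S)*(-49 - 7*S))*√S = √S*(-97 - 14*S)*(-49 - 7*S))
R = 71326 + 4875003*I*√230 (R = 7*√(-230)*(7 - 230)*(97 + 14*(-230)) - 1*(-71326) = 7*(I*√230)*(-223)*(97 - 3220) + 71326 = 7*(I*√230)*(-223)*(-3123) + 71326 = 4875003*I*√230 + 71326 = 71326 + 4875003*I*√230 ≈ 71326.0 + 7.3933e+7*I)
-R = -(71326 + 4875003*I*√230) = -71326 - 4875003*I*√230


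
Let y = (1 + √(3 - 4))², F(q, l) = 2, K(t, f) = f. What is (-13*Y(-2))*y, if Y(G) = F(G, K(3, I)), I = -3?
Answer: -52*I ≈ -52.0*I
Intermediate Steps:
Y(G) = 2
y = (1 + I)² (y = (1 + √(-1))² = (1 + I)² ≈ 2.0*I)
(-13*Y(-2))*y = (-13*2)*(2*I) = -52*I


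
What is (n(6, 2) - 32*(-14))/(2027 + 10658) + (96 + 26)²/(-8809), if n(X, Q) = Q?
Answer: -36967898/22348433 ≈ -1.6542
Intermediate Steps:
(n(6, 2) - 32*(-14))/(2027 + 10658) + (96 + 26)²/(-8809) = (2 - 32*(-14))/(2027 + 10658) + (96 + 26)²/(-8809) = (2 + 448)/12685 + 122²*(-1/8809) = 450*(1/12685) + 14884*(-1/8809) = 90/2537 - 14884/8809 = -36967898/22348433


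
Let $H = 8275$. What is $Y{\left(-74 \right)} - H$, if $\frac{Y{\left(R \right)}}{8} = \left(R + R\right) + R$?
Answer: $-10051$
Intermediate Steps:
$Y{\left(R \right)} = 24 R$ ($Y{\left(R \right)} = 8 \left(\left(R + R\right) + R\right) = 8 \left(2 R + R\right) = 8 \cdot 3 R = 24 R$)
$Y{\left(-74 \right)} - H = 24 \left(-74\right) - 8275 = -1776 - 8275 = -10051$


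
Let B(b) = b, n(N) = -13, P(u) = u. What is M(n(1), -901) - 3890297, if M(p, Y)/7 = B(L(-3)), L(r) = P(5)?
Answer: -3890262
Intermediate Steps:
L(r) = 5
M(p, Y) = 35 (M(p, Y) = 7*5 = 35)
M(n(1), -901) - 3890297 = 35 - 3890297 = -3890262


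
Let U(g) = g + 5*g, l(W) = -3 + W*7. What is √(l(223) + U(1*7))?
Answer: 40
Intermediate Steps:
l(W) = -3 + 7*W
U(g) = 6*g
√(l(223) + U(1*7)) = √((-3 + 7*223) + 6*(1*7)) = √((-3 + 1561) + 6*7) = √(1558 + 42) = √1600 = 40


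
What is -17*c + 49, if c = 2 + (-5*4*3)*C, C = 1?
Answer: 1035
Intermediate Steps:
c = -58 (c = 2 + (-5*4*3)*1 = 2 - 20*3*1 = 2 - 60*1 = 2 - 60 = -58)
-17*c + 49 = -17*(-58) + 49 = 986 + 49 = 1035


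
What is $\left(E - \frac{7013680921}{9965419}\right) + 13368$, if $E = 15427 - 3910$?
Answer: $\frac{240975770894}{9965419} \approx 24181.0$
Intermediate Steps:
$E = 11517$ ($E = 15427 - 3910 = 11517$)
$\left(E - \frac{7013680921}{9965419}\right) + 13368 = \left(11517 - \frac{7013680921}{9965419}\right) + 13368 = \frac{107758049702}{9965419} + 13368 = \frac{240975770894}{9965419}$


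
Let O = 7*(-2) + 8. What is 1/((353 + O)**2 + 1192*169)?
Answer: 1/321857 ≈ 3.1070e-6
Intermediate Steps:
O = -6 (O = -14 + 8 = -6)
1/((353 + O)**2 + 1192*169) = 1/((353 - 6)**2 + 1192*169) = 1/(347**2 + 201448) = 1/(120409 + 201448) = 1/321857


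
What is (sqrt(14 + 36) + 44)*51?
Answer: 2244 + 255*sqrt(2) ≈ 2604.6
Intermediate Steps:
(sqrt(14 + 36) + 44)*51 = (sqrt(50) + 44)*51 = (5*sqrt(2) + 44)*51 = (44 + 5*sqrt(2))*51 = 2244 + 255*sqrt(2)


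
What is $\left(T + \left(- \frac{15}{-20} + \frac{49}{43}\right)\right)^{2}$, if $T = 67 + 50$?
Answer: $\frac{418161601}{29584} \approx 14135.0$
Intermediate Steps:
$T = 117$
$\left(T + \left(- \frac{15}{-20} + \frac{49}{43}\right)\right)^{2} = \left(117 + \left(- \frac{15}{-20} + \frac{49}{43}\right)\right)^{2} = \left(117 + \left(\left(-15\right) \left(- \frac{1}{20}\right) + 49 \cdot \frac{1}{43}\right)\right)^{2} = \left(117 + \left(\frac{3}{4} + \frac{49}{43}\right)\right)^{2} = \left(117 + \frac{325}{172}\right)^{2} = \left(\frac{20449}{172}\right)^{2} = \frac{418161601}{29584}$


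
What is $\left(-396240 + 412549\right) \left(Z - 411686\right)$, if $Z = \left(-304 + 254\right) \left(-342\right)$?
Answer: $-6435303074$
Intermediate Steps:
$Z = 17100$ ($Z = \left(-50\right) \left(-342\right) = 17100$)
$\left(-396240 + 412549\right) \left(Z - 411686\right) = \left(-396240 + 412549\right) \left(17100 - 411686\right) = 16309 \left(-394586\right) = -6435303074$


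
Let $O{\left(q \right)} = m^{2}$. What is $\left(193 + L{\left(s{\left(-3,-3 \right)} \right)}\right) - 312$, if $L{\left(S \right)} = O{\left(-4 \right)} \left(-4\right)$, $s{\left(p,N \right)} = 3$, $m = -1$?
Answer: $-123$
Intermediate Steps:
$O{\left(q \right)} = 1$ ($O{\left(q \right)} = \left(-1\right)^{2} = 1$)
$L{\left(S \right)} = -4$ ($L{\left(S \right)} = 1 \left(-4\right) = -4$)
$\left(193 + L{\left(s{\left(-3,-3 \right)} \right)}\right) - 312 = \left(193 - 4\right) - 312 = 189 - 312 = -123$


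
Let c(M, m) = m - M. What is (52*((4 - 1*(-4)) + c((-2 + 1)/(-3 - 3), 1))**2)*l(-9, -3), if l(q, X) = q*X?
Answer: 109551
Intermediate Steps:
l(q, X) = X*q
(52*((4 - 1*(-4)) + c((-2 + 1)/(-3 - 3), 1))**2)*l(-9, -3) = (52*((4 - 1*(-4)) + (1 - (-2 + 1)/(-3 - 3)))**2)*(-3*(-9)) = (52*((4 + 4) + (1 - (-1)/(-6)))**2)*27 = (52*(8 + (1 - (-1)*(-1)/6))**2)*27 = (52*(8 + (1 - 1*1/6))**2)*27 = (52*(8 + (1 - 1/6))**2)*27 = (52*(8 + 5/6)**2)*27 = (52*(53/6)**2)*27 = (52*(2809/36))*27 = (36517/9)*27 = 109551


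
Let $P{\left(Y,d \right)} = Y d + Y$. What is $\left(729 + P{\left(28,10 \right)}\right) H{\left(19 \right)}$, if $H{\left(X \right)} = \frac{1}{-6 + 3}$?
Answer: $- \frac{1037}{3} \approx -345.67$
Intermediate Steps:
$P{\left(Y,d \right)} = Y + Y d$
$H{\left(X \right)} = - \frac{1}{3}$ ($H{\left(X \right)} = \frac{1}{-3} = - \frac{1}{3}$)
$\left(729 + P{\left(28,10 \right)}\right) H{\left(19 \right)} = \left(729 + 28 \left(1 + 10\right)\right) \left(- \frac{1}{3}\right) = \left(729 + 28 \cdot 11\right) \left(- \frac{1}{3}\right) = \left(729 + 308\right) \left(- \frac{1}{3}\right) = 1037 \left(- \frac{1}{3}\right) = - \frac{1037}{3}$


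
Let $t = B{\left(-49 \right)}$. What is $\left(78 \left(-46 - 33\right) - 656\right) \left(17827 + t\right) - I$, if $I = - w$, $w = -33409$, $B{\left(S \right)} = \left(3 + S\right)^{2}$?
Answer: $-136004783$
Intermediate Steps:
$t = 2116$ ($t = \left(3 - 49\right)^{2} = \left(-46\right)^{2} = 2116$)
$I = 33409$ ($I = \left(-1\right) \left(-33409\right) = 33409$)
$\left(78 \left(-46 - 33\right) - 656\right) \left(17827 + t\right) - I = \left(78 \left(-46 - 33\right) - 656\right) \left(17827 + 2116\right) - 33409 = \left(78 \left(-79\right) - 656\right) 19943 - 33409 = \left(-6162 - 656\right) 19943 - 33409 = \left(-6818\right) 19943 - 33409 = -135971374 - 33409 = -136004783$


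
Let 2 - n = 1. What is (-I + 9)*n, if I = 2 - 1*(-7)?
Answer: 0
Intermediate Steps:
I = 9 (I = 2 + 7 = 9)
n = 1 (n = 2 - 1*1 = 2 - 1 = 1)
(-I + 9)*n = (-1*9 + 9)*1 = (-9 + 9)*1 = 0*1 = 0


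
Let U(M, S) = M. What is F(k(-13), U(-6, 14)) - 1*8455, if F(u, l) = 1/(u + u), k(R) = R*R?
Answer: -2857789/338 ≈ -8455.0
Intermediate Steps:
k(R) = R²
F(u, l) = 1/(2*u)
F(k(-13), U(-6, 14)) - 1*8455 = 1/(2*((-13)²)) - 1*8455 = (½)/169 - 8455 = (½)*(1/169) - 8455 = 1/338 - 8455 = -2857789/338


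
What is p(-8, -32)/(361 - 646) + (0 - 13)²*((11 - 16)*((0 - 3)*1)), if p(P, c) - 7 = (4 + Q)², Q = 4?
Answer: 722404/285 ≈ 2534.8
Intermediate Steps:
p(P, c) = 71 (p(P, c) = 7 + (4 + 4)² = 7 + 8² = 7 + 64 = 71)
p(-8, -32)/(361 - 646) + (0 - 13)²*((11 - 16)*((0 - 3)*1)) = 71/(361 - 646) + (0 - 13)²*((11 - 16)*((0 - 3)*1)) = 71/(-285) + (-13)²*(-(-15)) = 71*(-1/285) + 169*(-5*(-3)) = -71/285 + 169*15 = -71/285 + 2535 = 722404/285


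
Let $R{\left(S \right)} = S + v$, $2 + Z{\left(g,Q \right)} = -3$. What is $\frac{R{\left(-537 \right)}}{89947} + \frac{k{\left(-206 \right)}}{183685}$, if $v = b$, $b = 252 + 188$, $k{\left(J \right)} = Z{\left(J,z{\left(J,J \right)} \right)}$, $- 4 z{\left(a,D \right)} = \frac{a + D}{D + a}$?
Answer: $- \frac{214908}{194375467} \approx -0.0011056$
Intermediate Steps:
$z{\left(a,D \right)} = - \frac{1}{4}$ ($z{\left(a,D \right)} = - \frac{\left(a + D\right) \frac{1}{D + a}}{4} = - \frac{\left(D + a\right) \frac{1}{D + a}}{4} = \left(- \frac{1}{4}\right) 1 = - \frac{1}{4}$)
$Z{\left(g,Q \right)} = -5$ ($Z{\left(g,Q \right)} = -2 - 3 = -5$)
$k{\left(J \right)} = -5$
$b = 440$
$v = 440$
$R{\left(S \right)} = 440 + S$ ($R{\left(S \right)} = S + 440 = 440 + S$)
$\frac{R{\left(-537 \right)}}{89947} + \frac{k{\left(-206 \right)}}{183685} = \frac{440 - 537}{89947} - \frac{5}{183685} = \left(-97\right) \frac{1}{89947} - \frac{1}{36737} = - \frac{97}{89947} - \frac{1}{36737} = - \frac{214908}{194375467}$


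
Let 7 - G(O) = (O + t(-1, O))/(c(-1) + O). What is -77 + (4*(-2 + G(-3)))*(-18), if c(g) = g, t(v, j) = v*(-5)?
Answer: -473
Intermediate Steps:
t(v, j) = -5*v
G(O) = 7 - (5 + O)/(-1 + O) (G(O) = 7 - (O - 5*(-1))/(-1 + O) = 7 - (O + 5)/(-1 + O) = 7 - (5 + O)/(-1 + O))
-77 + (4*(-2 + G(-3)))*(-18) = -77 + (4*(-2 + 6*(-2 - 3)/(-1 - 3)))*(-18) = -77 + (4*(-2 + 6*(-5)/(-4)))*(-18) = -77 + (4*(-2 + 6*(-¼)*(-5)))*(-18) = -77 + (4*(-2 + 15/2))*(-18) = -77 + (4*(11/2))*(-18) = -77 + 22*(-18) = -77 - 396 = -473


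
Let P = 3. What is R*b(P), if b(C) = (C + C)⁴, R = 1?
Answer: 1296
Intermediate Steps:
b(C) = 16*C⁴ (b(C) = (2*C)⁴ = 16*C⁴)
R*b(P) = 1*(16*3⁴) = 1*(16*81) = 1*1296 = 1296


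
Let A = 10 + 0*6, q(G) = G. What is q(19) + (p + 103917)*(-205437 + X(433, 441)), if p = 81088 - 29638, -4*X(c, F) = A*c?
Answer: -64172630275/2 ≈ -3.2086e+10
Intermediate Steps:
A = 10 (A = 10 + 0 = 10)
X(c, F) = -5*c/2
p = 51450
q(19) + (p + 103917)*(-205437 + X(433, 441)) = 19 + (51450 + 103917)*(-205437 - 5/2*433) = 19 + 155367*(-205437 - 2165/2) = 19 + 155367*(-413039/2) = 19 - 64172630313/2 = -64172630275/2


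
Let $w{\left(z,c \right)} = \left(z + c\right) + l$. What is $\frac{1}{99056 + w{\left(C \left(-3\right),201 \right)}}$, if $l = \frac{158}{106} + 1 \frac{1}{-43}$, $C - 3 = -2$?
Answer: $\frac{2279}{226203210} \approx 1.0075 \cdot 10^{-5}$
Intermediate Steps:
$C = 1$ ($C = 3 - 2 = 1$)
$l = \frac{3344}{2279}$ ($l = 158 \cdot \frac{1}{106} + 1 \left(- \frac{1}{43}\right) = \frac{79}{53} - \frac{1}{43} = \frac{3344}{2279} \approx 1.4673$)
$w{\left(z,c \right)} = \frac{3344}{2279} + c + z$ ($w{\left(z,c \right)} = \left(z + c\right) + \frac{3344}{2279} = \left(c + z\right) + \frac{3344}{2279} = \frac{3344}{2279} + c + z$)
$\frac{1}{99056 + w{\left(C \left(-3\right),201 \right)}} = \frac{1}{99056 + \left(\frac{3344}{2279} + 201 + 1 \left(-3\right)\right)} = \frac{1}{99056 + \left(\frac{3344}{2279} + 201 - 3\right)} = \frac{1}{99056 + \frac{454586}{2279}} = \frac{1}{\frac{226203210}{2279}} = \frac{2279}{226203210}$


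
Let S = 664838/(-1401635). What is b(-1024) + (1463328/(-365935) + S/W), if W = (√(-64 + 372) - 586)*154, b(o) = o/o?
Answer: -4063428392373837339/1354987025857101560 + 332419*√77/18514039731880 ≈ -2.9989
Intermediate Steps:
b(o) = 1
S = -664838/1401635 (S = 664838*(-1/1401635) = -664838/1401635 ≈ -0.47433)
W = -90244 + 308*√77 (W = (√308 - 586)*154 = (2*√77 - 586)*154 = (-586 + 2*√77)*154 = -90244 + 308*√77 ≈ -87541.)
b(-1024) + (1463328/(-365935) + S/W) = 1 + (1463328/(-365935) - 664838/(1401635*(-90244 + 308*√77))) = 1 + (1463328*(-1/365935) - 664838/(1401635*(-90244 + 308*√77))) = 1 + (-1463328/365935 - 664838/(1401635*(-90244 + 308*√77))) = -1097393/365935 - 664838/(1401635*(-90244 + 308*√77))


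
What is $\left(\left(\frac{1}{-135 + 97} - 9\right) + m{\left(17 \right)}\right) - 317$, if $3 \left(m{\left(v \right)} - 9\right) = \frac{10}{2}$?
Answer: $- \frac{35951}{114} \approx -315.36$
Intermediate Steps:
$m{\left(v \right)} = \frac{32}{3}$ ($m{\left(v \right)} = 9 + \frac{10 \cdot \frac{1}{2}}{3} = 9 + \frac{1}{3} \cdot 5 = 9 + \frac{5}{3} = \frac{32}{3}$)
$\left(\left(\frac{1}{-135 + 97} - 9\right) + m{\left(17 \right)}\right) - 317 = \left(\left(\frac{1}{-135 + 97} - 9\right) + \frac{32}{3}\right) - 317 = \left(\left(\frac{1}{-38} - 9\right) + \frac{32}{3}\right) - 317 = \left(\left(- \frac{1}{38} - 9\right) + \frac{32}{3}\right) - 317 = \left(- \frac{343}{38} + \frac{32}{3}\right) - 317 = \frac{187}{114} - 317 = - \frac{35951}{114}$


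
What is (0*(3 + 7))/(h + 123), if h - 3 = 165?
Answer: 0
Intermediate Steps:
h = 168 (h = 3 + 165 = 168)
(0*(3 + 7))/(h + 123) = (0*(3 + 7))/(168 + 123) = (0*10)/291 = 0*(1/291) = 0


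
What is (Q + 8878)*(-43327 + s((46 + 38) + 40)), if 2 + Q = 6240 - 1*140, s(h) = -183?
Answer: -651605760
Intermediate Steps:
Q = 6098 (Q = -2 + (6240 - 1*140) = -2 + (6240 - 140) = -2 + 6100 = 6098)
(Q + 8878)*(-43327 + s((46 + 38) + 40)) = (6098 + 8878)*(-43327 - 183) = 14976*(-43510) = -651605760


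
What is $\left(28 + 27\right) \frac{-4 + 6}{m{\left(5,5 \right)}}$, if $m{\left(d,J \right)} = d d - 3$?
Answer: $5$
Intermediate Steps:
$m{\left(d,J \right)} = -3 + d^{2}$ ($m{\left(d,J \right)} = d^{2} - 3 = -3 + d^{2}$)
$\left(28 + 27\right) \frac{-4 + 6}{m{\left(5,5 \right)}} = \left(28 + 27\right) \frac{-4 + 6}{-3 + 5^{2}} = 55 \frac{1}{-3 + 25} \cdot 2 = 55 \cdot \frac{1}{22} \cdot 2 = 55 \cdot \frac{1}{11} = 5$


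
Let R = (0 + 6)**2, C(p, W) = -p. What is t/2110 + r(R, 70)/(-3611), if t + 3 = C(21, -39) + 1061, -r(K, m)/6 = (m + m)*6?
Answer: 14379007/7619210 ≈ 1.8872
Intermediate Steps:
R = 36 (R = 6**2 = 36)
r(K, m) = -72*m (r(K, m) = -6*(m + m)*6 = -6*2*m*6 = -72*m)
t = 1037 (t = -3 + (-1*21 + 1061) = -3 + (-21 + 1061) = -3 + 1040 = 1037)
t/2110 + r(R, 70)/(-3611) = 1037/2110 - 72*70/(-3611) = 1037*(1/2110) - 5040*(-1/3611) = 1037/2110 + 5040/3611 = 14379007/7619210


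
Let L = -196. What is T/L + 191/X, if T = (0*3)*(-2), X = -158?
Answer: -191/158 ≈ -1.2089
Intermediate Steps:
T = 0 (T = 0*(-2) = 0)
T/L + 191/X = 0/(-196) + 191/(-158) = 0*(-1/196) + 191*(-1/158) = 0 - 191/158 = -191/158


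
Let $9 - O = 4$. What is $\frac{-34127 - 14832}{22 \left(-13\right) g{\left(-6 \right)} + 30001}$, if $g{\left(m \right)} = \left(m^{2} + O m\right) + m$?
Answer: $- \frac{48959}{30001} \approx -1.6319$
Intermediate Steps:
$O = 5$ ($O = 9 - 4 = 5$)
$g{\left(m \right)} = m^{2} + 6 m$ ($g{\left(m \right)} = \left(m^{2} + 5 m\right) + m = m^{2} + 6 m$)
$\frac{-34127 - 14832}{22 \left(-13\right) g{\left(-6 \right)} + 30001} = \frac{-34127 - 14832}{22 \left(-13\right) \left(- 6 \left(6 - 6\right)\right) + 30001} = - \frac{48959}{- 286 \left(\left(-6\right) 0\right) + 30001} = - \frac{48959}{\left(-286\right) 0 + 30001} = - \frac{48959}{0 + 30001} = - \frac{48959}{30001}$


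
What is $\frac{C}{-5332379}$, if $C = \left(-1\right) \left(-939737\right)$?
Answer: $- \frac{939737}{5332379} \approx -0.17623$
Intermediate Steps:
$C = 939737$
$\frac{C}{-5332379} = \frac{939737}{-5332379} = 939737 \left(- \frac{1}{5332379}\right) = - \frac{939737}{5332379}$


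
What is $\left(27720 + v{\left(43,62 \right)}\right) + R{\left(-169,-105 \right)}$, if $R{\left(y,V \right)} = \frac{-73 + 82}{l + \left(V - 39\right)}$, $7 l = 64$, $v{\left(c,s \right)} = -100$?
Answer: $\frac{26073217}{944} \approx 27620.0$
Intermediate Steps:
$l = \frac{64}{7}$ ($l = \frac{1}{7} \cdot 64 = \frac{64}{7} \approx 9.1429$)
$R{\left(y,V \right)} = \frac{9}{- \frac{209}{7} + V}$ ($R{\left(y,V \right)} = \frac{-73 + 82}{\frac{64}{7} + \left(V - 39\right)} = \frac{9}{\frac{64}{7} + \left(V - 39\right)} = \frac{9}{\frac{64}{7} + \left(-39 + V\right)} = \frac{9}{- \frac{209}{7} + V}$)
$\left(27720 + v{\left(43,62 \right)}\right) + R{\left(-169,-105 \right)} = \left(27720 - 100\right) + \frac{63}{-209 + 7 \left(-105\right)} = 27620 + \frac{63}{-209 - 735} = 27620 + \frac{63}{-944} = 27620 + 63 \left(- \frac{1}{944}\right) = 27620 - \frac{63}{944} = \frac{26073217}{944}$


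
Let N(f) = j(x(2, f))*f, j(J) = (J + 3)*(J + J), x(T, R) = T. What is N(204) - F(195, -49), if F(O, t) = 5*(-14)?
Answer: 4150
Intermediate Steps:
j(J) = 2*J*(3 + J) (j(J) = (3 + J)*(2*J) = 2*J*(3 + J))
F(O, t) = -70
N(f) = 20*f (N(f) = (2*2*(3 + 2))*f = (2*2*5)*f = 20*f)
N(204) - F(195, -49) = 20*204 - 1*(-70) = 4080 + 70 = 4150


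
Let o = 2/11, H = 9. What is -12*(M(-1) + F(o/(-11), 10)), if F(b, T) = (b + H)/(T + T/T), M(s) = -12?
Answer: 178620/1331 ≈ 134.20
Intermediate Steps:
o = 2/11 (o = 2*(1/11) = 2/11 ≈ 0.18182)
F(b, T) = (9 + b)/(1 + T) (F(b, T) = (b + 9)/(T + T/T) = (9 + b)/(T + 1) = (9 + b)/(1 + T))
-12*(M(-1) + F(o/(-11), 10)) = -12*(-12 + (9 + (2/11)/(-11))/(1 + 10)) = -12*(-12 + (9 + (2/11)*(-1/11))/11) = -12*(-12 + (9 - 2/121)/11) = -12*(-12 + (1/11)*(1087/121)) = -12*(-12 + 1087/1331) = -12*(-14885/1331) = 178620/1331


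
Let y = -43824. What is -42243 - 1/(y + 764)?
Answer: -1818983579/43060 ≈ -42243.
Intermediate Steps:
-42243 - 1/(y + 764) = -42243 - 1/(-43824 + 764) = -42243 - 1/(-43060) = -42243 - 1*(-1/43060) = -42243 + 1/43060 = -1818983579/43060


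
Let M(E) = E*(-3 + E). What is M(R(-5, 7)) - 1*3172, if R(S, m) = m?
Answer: -3144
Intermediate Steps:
M(R(-5, 7)) - 1*3172 = 7*(-3 + 7) - 1*3172 = 7*4 - 3172 = 28 - 3172 = -3144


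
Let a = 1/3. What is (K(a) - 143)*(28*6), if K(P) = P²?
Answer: -72016/3 ≈ -24005.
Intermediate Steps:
a = ⅓ ≈ 0.33333
(K(a) - 143)*(28*6) = ((⅓)² - 143)*(28*6) = (⅑ - 143)*168 = -1286/9*168 = -72016/3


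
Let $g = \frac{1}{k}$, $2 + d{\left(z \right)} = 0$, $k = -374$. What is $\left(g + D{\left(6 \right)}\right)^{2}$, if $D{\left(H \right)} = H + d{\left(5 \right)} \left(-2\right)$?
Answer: $\frac{13980121}{139876} \approx 99.947$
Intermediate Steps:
$d{\left(z \right)} = -2$ ($d{\left(z \right)} = -2 + 0 = -2$)
$D{\left(H \right)} = 4 + H$ ($D{\left(H \right)} = H - -4 = H + 4 = 4 + H$)
$g = - \frac{1}{374}$ ($g = \frac{1}{-374} = - \frac{1}{374} \approx -0.0026738$)
$\left(g + D{\left(6 \right)}\right)^{2} = \left(- \frac{1}{374} + \left(4 + 6\right)\right)^{2} = \left(- \frac{1}{374} + 10\right)^{2} = \left(\frac{3739}{374}\right)^{2} = \frac{13980121}{139876}$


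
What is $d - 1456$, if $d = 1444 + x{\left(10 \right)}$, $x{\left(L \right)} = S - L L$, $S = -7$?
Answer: $-119$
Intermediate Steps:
$x{\left(L \right)} = -7 - L^{2}$ ($x{\left(L \right)} = -7 - L L = -7 - L^{2}$)
$d = 1337$ ($d = 1444 - 107 = 1337$)
$d - 1456 = 1337 - 1456 = -119$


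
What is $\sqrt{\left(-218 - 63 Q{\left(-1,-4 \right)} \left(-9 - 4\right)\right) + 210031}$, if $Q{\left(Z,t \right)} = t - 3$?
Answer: $4 \sqrt{12755} \approx 451.75$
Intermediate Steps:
$Q{\left(Z,t \right)} = -3 + t$
$\sqrt{\left(-218 - 63 Q{\left(-1,-4 \right)} \left(-9 - 4\right)\right) + 210031} = \sqrt{\left(-218 - 63 \left(-3 - 4\right) \left(-9 - 4\right)\right) + 210031} = \sqrt{\left(-218 - 63 \left(\left(-7\right) \left(-13\right)\right)\right) + 210031} = \sqrt{\left(-218 - 5733\right) + 210031} = \sqrt{-5951 + 210031} = \sqrt{204080} = 4 \sqrt{12755}$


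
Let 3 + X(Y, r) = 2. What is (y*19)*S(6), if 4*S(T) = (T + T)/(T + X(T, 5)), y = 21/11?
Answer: 1197/55 ≈ 21.764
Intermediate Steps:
y = 21/11 (y = 21*(1/11) = 21/11 ≈ 1.9091)
X(Y, r) = -1 (X(Y, r) = -3 + 2 = -1)
S(T) = T/(2*(-1 + T)) (S(T) = ((T + T)/(T - 1))/4 = ((2*T)/(-1 + T))/4 = (2*T/(-1 + T))/4 = T/(2*(-1 + T)))
(y*19)*S(6) = ((21/11)*19)*((½)*6/(-1 + 6)) = 399*((½)*6/5)/11 = 399*((½)*6*(⅕))/11 = (399/11)*(⅗) = 1197/55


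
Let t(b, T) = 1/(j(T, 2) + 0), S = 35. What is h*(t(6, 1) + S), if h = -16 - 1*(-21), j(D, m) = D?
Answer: 180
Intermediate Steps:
t(b, T) = 1/T (t(b, T) = 1/(T + 0) = 1/T)
h = 5 (h = -16 + 21 = 5)
h*(t(6, 1) + S) = 5*(1/1 + 35) = 5*(1 + 35) = 5*36 = 180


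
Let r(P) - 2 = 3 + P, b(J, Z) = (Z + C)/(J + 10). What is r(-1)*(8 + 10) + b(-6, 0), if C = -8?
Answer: 70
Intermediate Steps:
b(J, Z) = (-8 + Z)/(10 + J) (b(J, Z) = (Z - 8)/(J + 10) = (-8 + Z)/(10 + J))
r(P) = 5 + P (r(P) = 2 + (3 + P) = 5 + P)
r(-1)*(8 + 10) + b(-6, 0) = (5 - 1)*(8 + 10) + (-8 + 0)/(10 - 6) = 4*18 - 8/4 = 72 + (¼)*(-8) = 72 - 2 = 70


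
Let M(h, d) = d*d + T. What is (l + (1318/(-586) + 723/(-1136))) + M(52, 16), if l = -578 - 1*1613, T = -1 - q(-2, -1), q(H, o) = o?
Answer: -645021343/332848 ≈ -1937.9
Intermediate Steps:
T = 0 (T = -1 - 1*(-1) = -1 + 1 = 0)
M(h, d) = d² (M(h, d) = d*d + 0 = d² + 0 = d²)
l = -2191 (l = -578 - 1613 = -2191)
(l + (1318/(-586) + 723/(-1136))) + M(52, 16) = (-2191 + (1318/(-586) + 723/(-1136))) + 16² = (-2191 + (1318*(-1/586) + 723*(-1/1136))) + 256 = (-2191 + (-659/293 - 723/1136)) + 256 = (-2191 - 960463/332848) + 256 = -730230431/332848 + 256 = -645021343/332848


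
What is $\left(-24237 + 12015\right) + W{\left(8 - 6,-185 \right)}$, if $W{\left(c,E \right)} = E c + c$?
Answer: $-12590$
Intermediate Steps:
$W{\left(c,E \right)} = c + E c$
$\left(-24237 + 12015\right) + W{\left(8 - 6,-185 \right)} = \left(-24237 + 12015\right) + \left(8 - 6\right) \left(1 - 185\right) = -12222 + \left(8 - 6\right) \left(-184\right) = -12222 + 2 \left(-184\right) = -12222 - 368 = -12590$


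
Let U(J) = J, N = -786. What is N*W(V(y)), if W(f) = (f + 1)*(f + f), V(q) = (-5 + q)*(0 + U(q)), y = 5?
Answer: 0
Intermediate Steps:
V(q) = q*(-5 + q) (V(q) = (-5 + q)*(0 + q) = (-5 + q)*q = q*(-5 + q))
W(f) = 2*f*(1 + f) (W(f) = (1 + f)*(2*f) = 2*f*(1 + f))
N*W(V(y)) = -1572*5*(-5 + 5)*(1 + 5*(-5 + 5)) = -1572*5*0*(1 + 5*0) = -1572*0*(1 + 0) = -1572*0 = -786*0 = 0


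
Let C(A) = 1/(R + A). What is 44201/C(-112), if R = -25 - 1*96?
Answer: -10298833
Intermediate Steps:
R = -121 (R = -25 - 96 = -121)
C(A) = 1/(-121 + A)
44201/C(-112) = 44201/(1/(-121 - 112)) = 44201/(1/(-233)) = 44201/(-1/233) = 44201*(-233) = -10298833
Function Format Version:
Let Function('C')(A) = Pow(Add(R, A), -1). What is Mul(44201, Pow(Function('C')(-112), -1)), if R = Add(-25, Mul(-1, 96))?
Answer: -10298833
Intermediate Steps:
R = -121 (R = Add(-25, -96) = -121)
Function('C')(A) = Pow(Add(-121, A), -1)
Mul(44201, Pow(Function('C')(-112), -1)) = Mul(44201, Pow(Pow(Add(-121, -112), -1), -1)) = Mul(44201, Pow(Pow(-233, -1), -1)) = Mul(44201, Pow(Rational(-1, 233), -1)) = Mul(44201, -233) = -10298833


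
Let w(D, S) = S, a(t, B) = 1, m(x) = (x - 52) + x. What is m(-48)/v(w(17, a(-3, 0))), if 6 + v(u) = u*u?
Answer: 148/5 ≈ 29.600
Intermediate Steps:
m(x) = -52 + 2*x (m(x) = (-52 + x) + x = -52 + 2*x)
v(u) = -6 + u² (v(u) = -6 + u*u = -6 + u²)
m(-48)/v(w(17, a(-3, 0))) = (-52 + 2*(-48))/(-6 + 1²) = (-52 - 96)/(-6 + 1) = -148/(-5) = -148*(-⅕) = 148/5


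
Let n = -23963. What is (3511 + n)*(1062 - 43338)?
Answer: 864628752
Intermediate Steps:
(3511 + n)*(1062 - 43338) = (3511 - 23963)*(1062 - 43338) = -20452*(-42276) = 864628752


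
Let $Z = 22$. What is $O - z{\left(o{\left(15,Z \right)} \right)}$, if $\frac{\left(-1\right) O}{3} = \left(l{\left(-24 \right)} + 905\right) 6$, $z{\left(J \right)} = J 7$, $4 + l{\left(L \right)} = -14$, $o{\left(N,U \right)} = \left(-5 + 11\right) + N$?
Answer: $-16113$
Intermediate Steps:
$o{\left(N,U \right)} = 6 + N$
$l{\left(L \right)} = -18$ ($l{\left(L \right)} = -4 - 14 = -18$)
$z{\left(J \right)} = 7 J$
$O = -15966$ ($O = - 3 \left(-18 + 905\right) 6 = - 3 \cdot 887 \cdot 6 = \left(-3\right) 5322 = -15966$)
$O - z{\left(o{\left(15,Z \right)} \right)} = -15966 - 7 \left(6 + 15\right) = -15966 - 7 \cdot 21 = -15966 - 147 = -16113$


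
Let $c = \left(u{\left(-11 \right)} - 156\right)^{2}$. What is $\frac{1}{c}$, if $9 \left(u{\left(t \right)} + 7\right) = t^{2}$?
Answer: $\frac{81}{1811716} \approx 4.4709 \cdot 10^{-5}$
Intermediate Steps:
$u{\left(t \right)} = -7 + \frac{t^{2}}{9}$
$c = \frac{1811716}{81}$ ($c = \left(\left(-7 + \frac{\left(-11\right)^{2}}{9}\right) - 156\right)^{2} = \left(\left(-7 + \frac{1}{9} \cdot 121\right) - 156\right)^{2} = \left(\left(-7 + \frac{121}{9}\right) - 156\right)^{2} = \left(\frac{58}{9} - 156\right)^{2} = \left(- \frac{1346}{9}\right)^{2} = \frac{1811716}{81} \approx 22367.0$)
$\frac{1}{c} = \frac{1}{\frac{1811716}{81}} = \frac{81}{1811716}$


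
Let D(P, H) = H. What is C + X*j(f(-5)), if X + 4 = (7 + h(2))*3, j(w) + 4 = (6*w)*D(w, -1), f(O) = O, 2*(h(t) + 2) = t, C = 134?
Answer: 498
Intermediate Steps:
h(t) = -2 + t/2
j(w) = -4 - 6*w (j(w) = -4 + (6*w)*(-1) = -4 - 6*w)
X = 14 (X = -4 + (7 + (-2 + (½)*2))*3 = -4 + (7 + (-2 + 1))*3 = -4 + (7 - 1)*3 = -4 + 6*3 = -4 + 18 = 14)
C + X*j(f(-5)) = 134 + 14*(-4 - 6*(-5)) = 134 + 14*(-4 + 30) = 134 + 14*26 = 134 + 364 = 498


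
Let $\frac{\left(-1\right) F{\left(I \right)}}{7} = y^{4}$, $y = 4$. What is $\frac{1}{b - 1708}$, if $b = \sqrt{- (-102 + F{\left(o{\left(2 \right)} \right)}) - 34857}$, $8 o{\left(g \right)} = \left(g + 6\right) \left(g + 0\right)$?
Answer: $- \frac{244}{421461} - \frac{i \sqrt{32963}}{2950227} \approx -0.00057894 - 6.154 \cdot 10^{-5} i$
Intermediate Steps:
$o{\left(g \right)} = \frac{g \left(6 + g\right)}{8}$ ($o{\left(g \right)} = \frac{\left(g + 6\right) \left(g + 0\right)}{8} = \frac{\left(6 + g\right) g}{8} = \frac{g \left(6 + g\right)}{8}$)
$F{\left(I \right)} = -1792$ ($F{\left(I \right)} = - 7 \cdot 4^{4} = \left(-7\right) 256 = -1792$)
$b = i \sqrt{32963}$ ($b = \sqrt{- (-102 - 1792) - 34857} = \sqrt{\left(-1\right) \left(-1894\right) - 34857} = \sqrt{1894 - 34857} = \sqrt{-32963} = i \sqrt{32963} \approx 181.56 i$)
$\frac{1}{b - 1708} = \frac{1}{i \sqrt{32963} - 1708} = \frac{1}{-1708 + i \sqrt{32963}}$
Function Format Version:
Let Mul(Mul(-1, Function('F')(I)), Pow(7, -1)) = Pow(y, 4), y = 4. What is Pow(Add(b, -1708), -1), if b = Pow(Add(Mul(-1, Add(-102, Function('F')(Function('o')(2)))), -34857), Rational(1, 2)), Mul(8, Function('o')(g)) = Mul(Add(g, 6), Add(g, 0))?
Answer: Add(Rational(-244, 421461), Mul(Rational(-1, 2950227), I, Pow(32963, Rational(1, 2)))) ≈ Add(-0.00057894, Mul(-6.1540e-5, I))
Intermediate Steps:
Function('o')(g) = Mul(Rational(1, 8), g, Add(6, g)) (Function('o')(g) = Mul(Rational(1, 8), Mul(Add(g, 6), Add(g, 0))) = Mul(Rational(1, 8), Mul(Add(6, g), g)) = Mul(Rational(1, 8), Mul(g, Add(6, g))) = Mul(Rational(1, 8), g, Add(6, g)))
Function('F')(I) = -1792 (Function('F')(I) = Mul(-7, Pow(4, 4)) = Mul(-7, 256) = -1792)
b = Mul(I, Pow(32963, Rational(1, 2))) (b = Pow(Add(Mul(-1, Add(-102, -1792)), -34857), Rational(1, 2)) = Pow(Add(Mul(-1, -1894), -34857), Rational(1, 2)) = Pow(Add(1894, -34857), Rational(1, 2)) = Pow(-32963, Rational(1, 2)) = Mul(I, Pow(32963, Rational(1, 2))) ≈ Mul(181.56, I))
Pow(Add(b, -1708), -1) = Pow(Add(Mul(I, Pow(32963, Rational(1, 2))), -1708), -1) = Pow(Add(-1708, Mul(I, Pow(32963, Rational(1, 2)))), -1)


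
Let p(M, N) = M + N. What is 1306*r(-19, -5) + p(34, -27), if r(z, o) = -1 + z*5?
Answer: -125369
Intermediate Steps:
r(z, o) = -1 + 5*z
1306*r(-19, -5) + p(34, -27) = 1306*(-1 + 5*(-19)) + (34 - 27) = 1306*(-1 - 95) + 7 = 1306*(-96) + 7 = -125376 + 7 = -125369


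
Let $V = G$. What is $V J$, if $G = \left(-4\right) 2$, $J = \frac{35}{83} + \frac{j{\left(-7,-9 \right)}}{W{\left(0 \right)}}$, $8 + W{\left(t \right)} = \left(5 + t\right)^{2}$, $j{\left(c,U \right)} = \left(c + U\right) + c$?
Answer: $\frac{10512}{1411} \approx 7.45$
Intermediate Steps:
$j{\left(c,U \right)} = U + 2 c$ ($j{\left(c,U \right)} = \left(U + c\right) + c = U + 2 c$)
$W{\left(t \right)} = -8 + \left(5 + t\right)^{2}$
$J = - \frac{1314}{1411}$ ($J = \frac{35}{83} + \frac{-9 + 2 \left(-7\right)}{-8 + \left(5 + 0\right)^{2}} = 35 \cdot \frac{1}{83} + \frac{-9 - 14}{-8 + 5^{2}} = \frac{35}{83} - \frac{23}{-8 + 25} = \frac{35}{83} - \frac{23}{17} = - \frac{1314}{1411} \approx -0.93125$)
$G = -8$
$V = -8$
$V J = \left(-8\right) \left(- \frac{1314}{1411}\right) = \frac{10512}{1411}$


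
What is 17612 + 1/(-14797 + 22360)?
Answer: 133199557/7563 ≈ 17612.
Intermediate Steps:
17612 + 1/(-14797 + 22360) = 17612 + 1/7563 = 133199557/7563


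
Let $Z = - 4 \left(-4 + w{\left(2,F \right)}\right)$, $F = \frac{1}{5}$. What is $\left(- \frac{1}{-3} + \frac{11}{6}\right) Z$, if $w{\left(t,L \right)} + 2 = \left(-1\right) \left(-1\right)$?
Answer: $\frac{130}{3} \approx 43.333$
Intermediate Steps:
$F = \frac{1}{5} \approx 0.2$
$w{\left(t,L \right)} = -1$ ($w{\left(t,L \right)} = -2 - -1 = -2 + 1 = -1$)
$Z = 20$ ($Z = - 4 \left(-4 - 1\right) = \left(-4\right) \left(-5\right) = 20$)
$\left(- \frac{1}{-3} + \frac{11}{6}\right) Z = \left(- \frac{1}{-3} + \frac{11}{6}\right) 20 = \left(\left(-1\right) \left(- \frac{1}{3}\right) + 11 \cdot \frac{1}{6}\right) 20 = \left(\frac{1}{3} + \frac{11}{6}\right) 20 = \frac{13}{6} \cdot 20 = \frac{130}{3}$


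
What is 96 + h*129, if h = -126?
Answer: -16158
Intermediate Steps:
96 + h*129 = 96 - 126*129 = 96 - 16254 = -16158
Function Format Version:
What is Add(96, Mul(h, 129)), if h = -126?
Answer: -16158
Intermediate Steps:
Add(96, Mul(h, 129)) = Add(96, Mul(-126, 129)) = Add(96, -16254) = -16158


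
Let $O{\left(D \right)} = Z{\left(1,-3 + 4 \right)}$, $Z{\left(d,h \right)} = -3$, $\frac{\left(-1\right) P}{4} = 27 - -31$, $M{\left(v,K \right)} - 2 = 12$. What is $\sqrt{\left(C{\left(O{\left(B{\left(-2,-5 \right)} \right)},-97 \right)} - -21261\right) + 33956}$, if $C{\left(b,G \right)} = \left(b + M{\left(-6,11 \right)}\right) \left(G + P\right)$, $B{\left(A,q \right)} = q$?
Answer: $\sqrt{51598} \approx 227.15$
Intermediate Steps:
$M{\left(v,K \right)} = 14$ ($M{\left(v,K \right)} = 2 + 12 = 14$)
$P = -232$ ($P = - 4 \left(27 - -31\right) = - 4 \left(27 + 31\right) = \left(-4\right) 58 = -232$)
$O{\left(D \right)} = -3$
$C{\left(b,G \right)} = \left(-232 + G\right) \left(14 + b\right)$ ($C{\left(b,G \right)} = \left(b + 14\right) \left(G - 232\right) = \left(14 + b\right) \left(-232 + G\right) = \left(-232 + G\right) \left(14 + b\right)$)
$\sqrt{\left(C{\left(O{\left(B{\left(-2,-5 \right)} \right)},-97 \right)} - -21261\right) + 33956} = \sqrt{\left(\left(-3248 - -696 + 14 \left(-97\right) - -291\right) - -21261\right) + 33956} = \sqrt{\left(\left(-3248 + 696 - 1358 + 291\right) + 21261\right) + 33956} = \sqrt{\left(-3619 + 21261\right) + 33956} = \sqrt{17642 + 33956} = \sqrt{51598}$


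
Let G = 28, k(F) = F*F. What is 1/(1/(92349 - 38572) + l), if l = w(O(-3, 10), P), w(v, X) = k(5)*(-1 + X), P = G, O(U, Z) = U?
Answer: 53777/36299476 ≈ 0.0014815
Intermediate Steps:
k(F) = F**2
P = 28
w(v, X) = -25 + 25*X (w(v, X) = 5**2*(-1 + X) = 25*(-1 + X) = -25 + 25*X)
l = 675 (l = -25 + 25*28 = -25 + 700 = 675)
1/(1/(92349 - 38572) + l) = 1/(1/(92349 - 38572) + 675) = 1/(1/53777 + 675) = 1/(36299476/53777) = 53777/36299476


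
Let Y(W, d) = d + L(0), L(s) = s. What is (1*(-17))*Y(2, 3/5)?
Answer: -51/5 ≈ -10.200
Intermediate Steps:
Y(W, d) = d (Y(W, d) = d + 0 = d)
(1*(-17))*Y(2, 3/5) = (1*(-17))*(3/5) = -51/5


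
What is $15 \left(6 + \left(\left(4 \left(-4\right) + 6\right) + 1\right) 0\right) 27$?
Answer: $2430$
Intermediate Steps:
$15 \left(6 + \left(\left(4 \left(-4\right) + 6\right) + 1\right) 0\right) 27 = 15 \left(6 + \left(\left(-16 + 6\right) + 1\right) 0\right) 27 = 15 \left(6 + \left(-10 + 1\right) 0\right) 27 = 15 \left(6 - 0\right) 27 = 15 \left(6 + 0\right) 27 = 15 \cdot 6 \cdot 27 = 90 \cdot 27 = 2430$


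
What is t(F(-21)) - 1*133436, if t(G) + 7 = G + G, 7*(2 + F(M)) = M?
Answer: -133453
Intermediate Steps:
F(M) = -2 + M/7
t(G) = -7 + 2*G (t(G) = -7 + (G + G) = -7 + 2*G)
t(F(-21)) - 1*133436 = (-7 + 2*(-2 + (⅐)*(-21))) - 1*133436 = (-7 + 2*(-2 - 3)) - 133436 = (-7 + 2*(-5)) - 133436 = (-7 - 10) - 133436 = -17 - 133436 = -133453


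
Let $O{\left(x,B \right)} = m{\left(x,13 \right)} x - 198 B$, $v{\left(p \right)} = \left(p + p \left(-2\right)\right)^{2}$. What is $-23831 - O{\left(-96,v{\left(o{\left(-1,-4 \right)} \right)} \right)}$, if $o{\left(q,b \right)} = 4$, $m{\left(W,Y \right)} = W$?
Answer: $-29879$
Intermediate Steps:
$v{\left(p \right)} = p^{2}$ ($v{\left(p \right)} = \left(p - 2 p\right)^{2} = \left(- p\right)^{2} = p^{2}$)
$O{\left(x,B \right)} = x^{2} - 198 B$ ($O{\left(x,B \right)} = x x - 198 B = x^{2} - 198 B$)
$-23831 - O{\left(-96,v{\left(o{\left(-1,-4 \right)} \right)} \right)} = -23831 - \left(\left(-96\right)^{2} - 198 \cdot 4^{2}\right) = -23831 - \left(9216 - 3168\right) = -23831 - 6048 = -29879$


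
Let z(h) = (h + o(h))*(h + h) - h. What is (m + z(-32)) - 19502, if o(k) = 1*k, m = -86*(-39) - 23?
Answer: -12043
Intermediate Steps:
m = 3331 (m = 3354 - 23 = 3331)
o(k) = k
z(h) = -h + 4*h² (z(h) = (h + h)*(h + h) - h = (2*h)*(2*h) - h = 4*h² - h = -h + 4*h²)
(m + z(-32)) - 19502 = (3331 - 32*(-1 + 4*(-32))) - 19502 = (3331 - 32*(-1 - 128)) - 19502 = (3331 - 32*(-129)) - 19502 = (3331 + 4128) - 19502 = 7459 - 19502 = -12043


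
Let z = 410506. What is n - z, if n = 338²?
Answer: -296262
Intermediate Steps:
n = 114244
n - z = 114244 - 1*410506 = 114244 - 410506 = -296262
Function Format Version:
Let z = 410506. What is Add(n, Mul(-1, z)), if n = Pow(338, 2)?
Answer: -296262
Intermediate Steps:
n = 114244
Add(n, Mul(-1, z)) = Add(114244, Mul(-1, 410506)) = Add(114244, -410506) = -296262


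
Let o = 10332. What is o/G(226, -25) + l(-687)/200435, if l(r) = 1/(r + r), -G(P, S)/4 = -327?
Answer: 237117410981/30018348210 ≈ 7.8991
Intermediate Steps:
G(P, S) = 1308 (G(P, S) = -4*(-327) = 1308)
l(r) = 1/(2*r)
o/G(226, -25) + l(-687)/200435 = 10332/1308 + ((½)/(-687))/200435 = 10332*(1/1308) + ((½)*(-1/687))*(1/200435) = 861/109 - 1/1374*1/200435 = 861/109 - 1/275397690 = 237117410981/30018348210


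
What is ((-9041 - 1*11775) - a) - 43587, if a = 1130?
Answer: -65533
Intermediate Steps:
((-9041 - 1*11775) - a) - 43587 = ((-9041 - 1*11775) - 1*1130) - 43587 = ((-9041 - 11775) - 1130) - 43587 = (-20816 - 1130) - 43587 = -21946 - 43587 = -65533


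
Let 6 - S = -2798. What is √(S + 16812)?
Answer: 4*√1226 ≈ 140.06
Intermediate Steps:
S = 2804 (S = 6 - 1*(-2798) = 6 + 2798 = 2804)
√(S + 16812) = √(2804 + 16812) = √19616 = 4*√1226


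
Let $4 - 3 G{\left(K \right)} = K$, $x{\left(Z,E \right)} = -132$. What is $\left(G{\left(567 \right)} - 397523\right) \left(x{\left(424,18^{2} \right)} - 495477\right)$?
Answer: $197108985796$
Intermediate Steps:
$G{\left(K \right)} = \frac{4}{3} - \frac{K}{3}$
$\left(G{\left(567 \right)} - 397523\right) \left(x{\left(424,18^{2} \right)} - 495477\right) = \left(\left(\frac{4}{3} - 189\right) - 397523\right) \left(-132 - 495477\right) = \left(\left(\frac{4}{3} - 189\right) - 397523\right) \left(-495609\right) = \left(- \frac{563}{3} - 397523\right) \left(-495609\right) = \left(- \frac{1193132}{3}\right) \left(-495609\right) = 197108985796$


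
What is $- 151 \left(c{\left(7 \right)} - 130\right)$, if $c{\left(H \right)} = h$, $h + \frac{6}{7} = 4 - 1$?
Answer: $\frac{135145}{7} \approx 19306.0$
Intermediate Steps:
$h = \frac{15}{7}$ ($h = - \frac{6}{7} + \left(4 - 1\right) = - \frac{6}{7} + 3 = \frac{15}{7} \approx 2.1429$)
$c{\left(H \right)} = \frac{15}{7}$
$- 151 \left(c{\left(7 \right)} - 130\right) = - 151 \left(\frac{15}{7} - 130\right) = \left(-151\right) \left(- \frac{895}{7}\right) = \frac{135145}{7}$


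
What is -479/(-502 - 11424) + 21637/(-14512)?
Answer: -125545807/86535056 ≈ -1.4508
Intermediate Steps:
-479/(-502 - 11424) + 21637/(-14512) = -479/(-11926) + 21637*(-1/14512) = -479*(-1/11926) - 21637/14512 = 479/11926 - 21637/14512 = -125545807/86535056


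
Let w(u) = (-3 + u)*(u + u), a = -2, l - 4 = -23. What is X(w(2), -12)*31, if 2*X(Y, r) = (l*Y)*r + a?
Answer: -14167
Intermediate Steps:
l = -19 (l = 4 - 23 = -19)
w(u) = 2*u*(-3 + u) (w(u) = (-3 + u)*(2*u) = 2*u*(-3 + u))
X(Y, r) = -1 - 19*Y*r/2 (X(Y, r) = ((-19*Y)*r - 2)/2 = (-19*Y*r - 2)/2 = (-2 - 19*Y*r)/2 = -1 - 19*Y*r/2)
X(w(2), -12)*31 = (-1 - 19/2*2*2*(-3 + 2)*(-12))*31 = (-1 - 19/2*2*2*(-1)*(-12))*31 = (-1 - 19/2*(-4)*(-12))*31 = (-1 - 456)*31 = -457*31 = -14167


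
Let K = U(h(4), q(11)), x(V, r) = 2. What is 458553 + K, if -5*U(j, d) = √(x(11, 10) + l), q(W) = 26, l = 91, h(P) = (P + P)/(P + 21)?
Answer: 458553 - √93/5 ≈ 4.5855e+5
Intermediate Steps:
h(P) = 2*P/(21 + P) (h(P) = (2*P)/(21 + P) = 2*P/(21 + P))
U(j, d) = -√93/5 (U(j, d) = -√(2 + 91)/5 = -√93/5)
K = -√93/5 ≈ -1.9287
458553 + K = 458553 - √93/5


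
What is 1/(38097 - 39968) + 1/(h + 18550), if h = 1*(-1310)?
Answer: -15369/32256040 ≈ -0.00047647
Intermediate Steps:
h = -1310
1/(38097 - 39968) + 1/(h + 18550) = 1/(38097 - 39968) + 1/(-1310 + 18550) = 1/(-1871) + 1/17240 = -1/1871 + 1/17240 = -15369/32256040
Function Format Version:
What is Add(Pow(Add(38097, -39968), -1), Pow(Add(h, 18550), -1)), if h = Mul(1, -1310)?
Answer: Rational(-15369, 32256040) ≈ -0.00047647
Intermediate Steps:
h = -1310
Add(Pow(Add(38097, -39968), -1), Pow(Add(h, 18550), -1)) = Add(Pow(Add(38097, -39968), -1), Pow(Add(-1310, 18550), -1)) = Add(Pow(-1871, -1), Pow(17240, -1)) = Add(Rational(-1, 1871), Rational(1, 17240)) = Rational(-15369, 32256040)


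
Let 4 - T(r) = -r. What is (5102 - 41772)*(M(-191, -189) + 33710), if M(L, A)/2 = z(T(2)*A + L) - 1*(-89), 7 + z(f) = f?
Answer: -1144984080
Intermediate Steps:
T(r) = 4 + r (T(r) = 4 - (-1)*r = 4 + r)
z(f) = -7 + f
M(L, A) = 164 + 2*L + 12*A (M(L, A) = 2*((-7 + ((4 + 2)*A + L)) - 1*(-89)) = 2*((-7 + (6*A + L)) + 89) = 2*((-7 + (L + 6*A)) + 89) = 2*((-7 + L + 6*A) + 89) = 2*(82 + L + 6*A) = 164 + 2*L + 12*A)
(5102 - 41772)*(M(-191, -189) + 33710) = (5102 - 41772)*((164 + 2*(-191) + 12*(-189)) + 33710) = -36670*((164 - 382 - 2268) + 33710) = -36670*(-2486 + 33710) = -36670*31224 = -1144984080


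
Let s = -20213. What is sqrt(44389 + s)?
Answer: 4*sqrt(1511) ≈ 155.49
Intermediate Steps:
sqrt(44389 + s) = sqrt(44389 - 20213) = sqrt(24176) = 4*sqrt(1511)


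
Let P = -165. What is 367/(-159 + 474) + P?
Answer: -51608/315 ≈ -163.83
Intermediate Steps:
367/(-159 + 474) + P = 367/(-159 + 474) - 165 = 367/315 - 165 = -51608/315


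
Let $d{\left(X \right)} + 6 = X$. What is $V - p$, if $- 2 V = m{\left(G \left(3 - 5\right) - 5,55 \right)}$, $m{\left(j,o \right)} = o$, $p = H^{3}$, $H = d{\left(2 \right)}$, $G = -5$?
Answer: $\frac{73}{2} \approx 36.5$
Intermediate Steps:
$d{\left(X \right)} = -6 + X$
$H = -4$ ($H = -6 + 2 = -4$)
$p = -64$ ($p = \left(-4\right)^{3} = -64$)
$V = - \frac{55}{2}$ ($V = \left(- \frac{1}{2}\right) 55 = - \frac{55}{2} \approx -27.5$)
$V - p = - \frac{55}{2} - -64 = - \frac{55}{2} + 64 = \frac{73}{2}$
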